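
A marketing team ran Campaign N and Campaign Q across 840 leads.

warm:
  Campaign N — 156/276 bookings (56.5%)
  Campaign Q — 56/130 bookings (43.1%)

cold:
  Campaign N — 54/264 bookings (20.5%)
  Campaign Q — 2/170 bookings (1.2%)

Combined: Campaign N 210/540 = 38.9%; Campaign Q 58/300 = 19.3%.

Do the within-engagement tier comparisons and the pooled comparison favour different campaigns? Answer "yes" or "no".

Within each engagement tier level (warm 56.5% vs 43.1%; cold 20.5% vs 1.2%), Campaign N has the higher rate every time. Pooled: 38.9% vs 19.3% — Campaign N has the higher rate overall. They agree.

no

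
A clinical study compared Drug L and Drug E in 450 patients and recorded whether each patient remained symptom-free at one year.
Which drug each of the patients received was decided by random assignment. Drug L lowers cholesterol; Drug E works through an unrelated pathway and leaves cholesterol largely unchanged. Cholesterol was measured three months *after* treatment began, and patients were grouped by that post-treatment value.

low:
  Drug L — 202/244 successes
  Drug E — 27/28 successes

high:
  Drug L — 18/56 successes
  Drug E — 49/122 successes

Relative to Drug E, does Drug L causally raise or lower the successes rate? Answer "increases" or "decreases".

increases

Cholesterol is downstream of the drug. One should not condition on a consequence of treatment, so the overall rates are the right comparison.
Pooled: Drug L 73.3% vs Drug E 50.7%; Drug L is higher overall.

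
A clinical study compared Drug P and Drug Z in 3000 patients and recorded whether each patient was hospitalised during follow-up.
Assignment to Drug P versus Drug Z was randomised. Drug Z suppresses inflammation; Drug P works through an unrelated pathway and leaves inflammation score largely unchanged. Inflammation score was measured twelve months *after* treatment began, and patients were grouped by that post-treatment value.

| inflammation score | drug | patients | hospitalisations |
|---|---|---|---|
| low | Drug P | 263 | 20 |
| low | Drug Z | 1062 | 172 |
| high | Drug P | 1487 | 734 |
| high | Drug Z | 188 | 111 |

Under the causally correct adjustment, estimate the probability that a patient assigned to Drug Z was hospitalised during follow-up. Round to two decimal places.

0.23

Inflammation score here is a post-treatment variable shaped by the drug; conditioning on it would introduce bias rather than remove it. The overall comparison is the causal one.
So P(outcome | do(Drug Z)) is just the pooled rate for Drug Z: 283/1250 = 0.226.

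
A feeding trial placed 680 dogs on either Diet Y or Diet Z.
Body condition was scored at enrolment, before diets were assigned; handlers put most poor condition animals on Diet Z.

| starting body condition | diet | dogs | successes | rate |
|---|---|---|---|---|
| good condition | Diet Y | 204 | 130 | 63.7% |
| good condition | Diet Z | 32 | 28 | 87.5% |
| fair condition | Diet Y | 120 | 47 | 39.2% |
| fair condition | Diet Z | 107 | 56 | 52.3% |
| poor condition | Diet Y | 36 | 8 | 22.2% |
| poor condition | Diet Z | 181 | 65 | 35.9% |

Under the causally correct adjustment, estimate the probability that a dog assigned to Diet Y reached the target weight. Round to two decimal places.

0.42

The stratified and pooled comparisons disagree (Diet Z wins within each starting body condition; Diet Y wins overall), so the answer turns on the causal role of starting body condition.
The imbalance in starting body condition arose from how dogs were allocated, not from anything the diet did; and starting body condition independently affects the outcome. The pooled gap is confounded — condition on starting body condition.
Standardising Diet Y to the population starting body condition mix: 0.347·130/204 + 0.334·47/120 + 0.319·8/36 = 0.423.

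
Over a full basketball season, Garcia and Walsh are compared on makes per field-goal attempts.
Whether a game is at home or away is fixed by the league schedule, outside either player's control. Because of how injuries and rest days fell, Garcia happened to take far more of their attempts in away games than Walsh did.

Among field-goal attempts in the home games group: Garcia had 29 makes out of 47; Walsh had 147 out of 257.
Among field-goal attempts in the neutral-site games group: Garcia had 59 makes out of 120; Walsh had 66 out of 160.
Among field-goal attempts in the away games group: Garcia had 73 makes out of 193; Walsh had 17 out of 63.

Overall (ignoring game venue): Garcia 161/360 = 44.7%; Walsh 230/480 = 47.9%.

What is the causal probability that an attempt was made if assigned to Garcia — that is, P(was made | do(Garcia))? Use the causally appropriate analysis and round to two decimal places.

0.50

Garcia is higher inside every game venue stratum but Walsh is higher in aggregate. Whether to stratify depends on how game venue relates to the player.
Nothing the player does changes game venue; the imbalance is an allocation artefact. With game venue also predicting the outcome, the pooled figure is confounded, and the within-stratum comparison is the causal one.
Standardising Garcia to the population game venue mix: 0.362·29/47 + 0.333·59/120 + 0.305·73/193 = 0.502.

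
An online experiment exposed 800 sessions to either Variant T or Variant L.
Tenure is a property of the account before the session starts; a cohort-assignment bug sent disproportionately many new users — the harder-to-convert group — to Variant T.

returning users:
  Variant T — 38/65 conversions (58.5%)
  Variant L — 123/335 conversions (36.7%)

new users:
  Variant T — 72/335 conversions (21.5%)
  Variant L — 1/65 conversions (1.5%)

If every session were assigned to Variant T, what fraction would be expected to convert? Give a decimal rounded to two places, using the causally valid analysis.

0.40

User tenure differs across variants for reasons unrelated to any effect of the variant itself, and it separately predicts the outcome — a classic confounder. We must compare within user tenure levels.
Standardising Variant T to the population user tenure mix: 0.500·38/65 + 0.500·72/335 = 0.400.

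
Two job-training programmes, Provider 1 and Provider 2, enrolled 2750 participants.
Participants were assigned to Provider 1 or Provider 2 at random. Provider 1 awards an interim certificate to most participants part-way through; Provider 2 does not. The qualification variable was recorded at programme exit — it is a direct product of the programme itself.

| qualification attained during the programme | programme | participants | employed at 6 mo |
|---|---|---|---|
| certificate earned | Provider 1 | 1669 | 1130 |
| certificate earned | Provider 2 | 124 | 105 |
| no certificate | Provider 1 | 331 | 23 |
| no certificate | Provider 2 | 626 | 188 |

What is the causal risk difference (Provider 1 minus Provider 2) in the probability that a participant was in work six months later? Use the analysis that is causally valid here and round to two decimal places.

Stratifying would compare programmes among participants the programmes themselves sorted into qualification attained during the programme groups — a form of selection on an intermediate. The unconditioned pooled rates give the total causal effect.
The causal difference is the pooled difference: 0.577 − 0.391 = +0.186.

+0.19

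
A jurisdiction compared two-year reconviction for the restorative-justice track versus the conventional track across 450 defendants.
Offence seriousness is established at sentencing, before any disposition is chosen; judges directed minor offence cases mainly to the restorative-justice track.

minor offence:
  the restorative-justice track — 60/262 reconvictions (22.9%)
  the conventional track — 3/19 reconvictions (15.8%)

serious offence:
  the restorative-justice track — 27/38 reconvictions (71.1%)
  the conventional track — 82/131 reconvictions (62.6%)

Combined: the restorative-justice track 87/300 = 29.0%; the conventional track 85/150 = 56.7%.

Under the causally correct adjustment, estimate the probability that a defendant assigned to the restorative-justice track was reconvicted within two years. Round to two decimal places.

The stratified and pooled comparisons disagree (the conventional track wins within each offence seriousness; the restorative-justice track wins overall), so the answer turns on the causal role of offence seriousness.
The imbalance in offence seriousness arose from how defendants were allocated, not from anything the disposition did; and offence seriousness independently affects the outcome. The pooled gap is confounded — condition on offence seriousness.
Standardising the restorative-justice track to the population offence seriousness mix: 0.624·60/262 + 0.376·27/38 = 0.410.

0.41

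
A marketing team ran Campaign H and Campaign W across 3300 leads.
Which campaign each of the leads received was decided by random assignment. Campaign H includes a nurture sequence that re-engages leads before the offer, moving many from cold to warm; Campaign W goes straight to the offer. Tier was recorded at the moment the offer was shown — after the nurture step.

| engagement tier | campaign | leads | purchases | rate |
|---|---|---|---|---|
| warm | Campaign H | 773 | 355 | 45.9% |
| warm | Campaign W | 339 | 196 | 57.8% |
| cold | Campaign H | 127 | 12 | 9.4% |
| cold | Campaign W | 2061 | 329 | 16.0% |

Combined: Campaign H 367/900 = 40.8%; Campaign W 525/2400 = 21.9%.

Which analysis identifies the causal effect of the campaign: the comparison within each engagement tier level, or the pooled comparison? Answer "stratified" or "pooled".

Stratifying would compare campaigns among leads the campaigns themselves sorted into engagement tier groups — a form of selection on an intermediate. The unconditioned pooled rates give the total causal effect.
Pooled: Campaign H 40.8% vs Campaign W 21.9%; Campaign H is higher overall.

pooled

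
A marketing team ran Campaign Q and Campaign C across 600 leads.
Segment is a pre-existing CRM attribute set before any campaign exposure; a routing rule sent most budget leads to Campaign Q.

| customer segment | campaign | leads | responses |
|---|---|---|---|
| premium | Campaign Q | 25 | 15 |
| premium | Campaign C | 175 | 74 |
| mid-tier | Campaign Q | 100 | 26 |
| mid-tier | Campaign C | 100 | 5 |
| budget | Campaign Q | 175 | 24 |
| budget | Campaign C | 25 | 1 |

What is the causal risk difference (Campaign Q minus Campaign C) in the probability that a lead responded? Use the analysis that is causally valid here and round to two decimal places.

Customer segment differs across campaigns for reasons unrelated to any effect of the campaign itself, and it separately predicts the outcome — a classic confounder. We must compare within customer segment levels.
Adjusting over the population distribution of customer segment: 0.333·(0.600−0.423) + 0.333·(0.260−0.050) + 0.333·(0.137−0.040) = +0.161.

+0.16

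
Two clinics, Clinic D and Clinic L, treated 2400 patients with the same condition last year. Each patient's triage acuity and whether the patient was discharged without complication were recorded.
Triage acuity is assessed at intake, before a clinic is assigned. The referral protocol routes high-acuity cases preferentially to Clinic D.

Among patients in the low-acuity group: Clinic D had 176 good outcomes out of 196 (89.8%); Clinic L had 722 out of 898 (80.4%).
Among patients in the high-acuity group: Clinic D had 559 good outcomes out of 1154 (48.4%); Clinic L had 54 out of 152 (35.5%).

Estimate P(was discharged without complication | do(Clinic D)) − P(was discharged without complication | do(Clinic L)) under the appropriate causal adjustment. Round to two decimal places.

+0.11

Clinic D is higher inside every triage acuity stratum but Clinic L is higher in aggregate. Whether to stratify depends on how triage acuity relates to the clinic.
The imbalance in triage acuity arose from how patients were allocated, not from anything the clinic did; and triage acuity independently affects the outcome. The pooled gap is confounded — condition on triage acuity.
Adjusting over the population distribution of triage acuity: 0.456·(0.898−0.804) + 0.544·(0.484−0.355) = +0.113.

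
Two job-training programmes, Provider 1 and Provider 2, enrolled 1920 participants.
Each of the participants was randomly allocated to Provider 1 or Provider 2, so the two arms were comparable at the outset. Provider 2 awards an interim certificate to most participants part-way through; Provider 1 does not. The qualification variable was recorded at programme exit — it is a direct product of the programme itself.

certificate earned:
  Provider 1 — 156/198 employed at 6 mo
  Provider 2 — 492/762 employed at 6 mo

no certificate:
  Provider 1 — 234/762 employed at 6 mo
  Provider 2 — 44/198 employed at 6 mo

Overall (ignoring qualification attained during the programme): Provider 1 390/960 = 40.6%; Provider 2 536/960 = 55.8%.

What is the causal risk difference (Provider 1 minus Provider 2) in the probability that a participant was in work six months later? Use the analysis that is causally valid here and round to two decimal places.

The stratified and pooled comparisons disagree (Provider 1 wins within each qualification attained during the programme; Provider 2 wins overall), so the answer turns on the causal role of qualification attained during the programme.
Qualification attained during the programme is recorded after the programme and is itself shifted by it — it sits on the causal path from programme to outcome. Conditioning on a mediator would strip out part of the effect we want; the pooled comparison gives the total causal effect.
The causal difference is the pooled difference: 0.406 − 0.558 = -0.152.

-0.15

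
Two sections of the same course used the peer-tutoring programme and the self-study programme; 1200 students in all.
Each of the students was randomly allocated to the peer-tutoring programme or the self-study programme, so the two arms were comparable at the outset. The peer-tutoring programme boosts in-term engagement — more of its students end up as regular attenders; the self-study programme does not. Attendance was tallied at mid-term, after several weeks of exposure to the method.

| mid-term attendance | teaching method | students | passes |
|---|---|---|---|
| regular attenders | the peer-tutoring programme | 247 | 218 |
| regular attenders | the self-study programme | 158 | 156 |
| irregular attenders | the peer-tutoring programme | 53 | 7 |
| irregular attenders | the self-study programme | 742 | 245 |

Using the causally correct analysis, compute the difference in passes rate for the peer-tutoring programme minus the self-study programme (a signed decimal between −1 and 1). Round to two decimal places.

+0.30

Mid-term attendance here is a post-treatment variable shaped by the teaching method; conditioning on it would introduce bias rather than remove it. The overall comparison is the causal one.
The causal difference is the pooled difference: 0.750 − 0.446 = +0.304.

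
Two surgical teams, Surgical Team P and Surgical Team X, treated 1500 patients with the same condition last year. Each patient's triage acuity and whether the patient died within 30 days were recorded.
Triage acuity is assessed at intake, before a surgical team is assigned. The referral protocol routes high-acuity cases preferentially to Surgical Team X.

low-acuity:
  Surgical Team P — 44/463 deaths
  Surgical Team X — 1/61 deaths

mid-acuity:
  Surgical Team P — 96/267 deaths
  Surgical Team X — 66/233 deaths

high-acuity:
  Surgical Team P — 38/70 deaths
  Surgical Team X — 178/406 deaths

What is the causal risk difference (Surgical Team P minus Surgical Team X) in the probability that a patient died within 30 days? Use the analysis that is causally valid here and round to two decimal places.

+0.09

Within every triage acuity level Surgical Team X has the lower rate, yet pooled Surgical Team P does — Simpson's reversal.
The imbalance in triage acuity arose from how patients were allocated, not from anything the surgical team did; and triage acuity independently affects the outcome. The pooled gap is confounded — condition on triage acuity.
Adjusting over the population distribution of triage acuity: 0.349·(0.095−0.016) + 0.333·(0.360−0.283) + 0.317·(0.543−0.438) = +0.086.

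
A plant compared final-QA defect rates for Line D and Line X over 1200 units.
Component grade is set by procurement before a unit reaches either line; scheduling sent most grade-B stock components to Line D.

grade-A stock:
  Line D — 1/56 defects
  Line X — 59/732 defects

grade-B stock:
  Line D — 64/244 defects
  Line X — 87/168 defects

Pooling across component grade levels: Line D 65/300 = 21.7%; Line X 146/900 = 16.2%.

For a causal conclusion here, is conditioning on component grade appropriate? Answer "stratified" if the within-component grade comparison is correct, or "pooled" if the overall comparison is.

Line D is lower inside every component grade stratum but Line X is lower in aggregate. Whether to stratify depends on how component grade relates to the line.
Component grade differs across lines for reasons unrelated to any effect of the line itself, and it separately predicts the outcome — a classic confounder. We must compare within component grade levels.
Within each level — grade-A stock: 1.8% vs 8.1%; grade-B stock: 26.2% vs 51.8% — Line D is lower every time.

stratified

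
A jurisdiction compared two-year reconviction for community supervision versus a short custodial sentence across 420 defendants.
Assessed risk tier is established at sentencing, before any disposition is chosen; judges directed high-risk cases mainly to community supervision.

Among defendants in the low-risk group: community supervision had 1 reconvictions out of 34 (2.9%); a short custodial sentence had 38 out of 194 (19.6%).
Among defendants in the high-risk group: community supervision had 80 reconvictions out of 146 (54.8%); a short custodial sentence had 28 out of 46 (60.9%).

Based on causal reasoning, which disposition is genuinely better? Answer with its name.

community supervision

Assessed risk tier is set before the disposition has any effect — it is not caused by the disposition — and it independently drives the outcome. That makes it a confounder, so the causal comparison is within assessed risk tier levels.
Within each level — low-risk: 2.9% vs 19.6%; high-risk: 54.8% vs 60.9% — community supervision is lower every time.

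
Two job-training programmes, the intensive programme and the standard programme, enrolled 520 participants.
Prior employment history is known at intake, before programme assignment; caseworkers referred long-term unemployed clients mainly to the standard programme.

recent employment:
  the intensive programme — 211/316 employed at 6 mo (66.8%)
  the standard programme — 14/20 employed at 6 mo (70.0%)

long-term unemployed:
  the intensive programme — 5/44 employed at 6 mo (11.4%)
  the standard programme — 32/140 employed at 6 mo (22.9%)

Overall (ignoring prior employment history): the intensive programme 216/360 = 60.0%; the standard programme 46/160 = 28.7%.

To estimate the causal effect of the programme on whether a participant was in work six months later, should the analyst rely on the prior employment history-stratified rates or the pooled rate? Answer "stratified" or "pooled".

the standard programme is higher inside every prior employment history stratum but the intensive programme is higher in aggregate. Whether to stratify depends on how prior employment history relates to the programme.
Since prior employment history is a pre-existing factor (not a product of the programme) and it affects the outcome on its own, it is a confounder. The stratified rates, not the pooled rate, identify the causal effect.
Within each level — recent employment: 66.8% vs 70.0%; long-term unemployed: 11.4% vs 22.9% — the standard programme is higher every time.

stratified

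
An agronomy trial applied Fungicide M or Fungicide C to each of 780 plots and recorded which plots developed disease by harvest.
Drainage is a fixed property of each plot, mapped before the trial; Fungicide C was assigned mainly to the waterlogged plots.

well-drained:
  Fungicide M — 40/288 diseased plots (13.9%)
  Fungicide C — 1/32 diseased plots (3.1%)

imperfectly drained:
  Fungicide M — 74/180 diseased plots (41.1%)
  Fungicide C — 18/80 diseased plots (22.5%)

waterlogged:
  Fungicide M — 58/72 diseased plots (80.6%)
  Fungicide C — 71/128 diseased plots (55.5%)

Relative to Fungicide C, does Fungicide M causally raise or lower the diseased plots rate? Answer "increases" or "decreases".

Field drainage is set before the fungicide has any effect — it is not caused by the fungicide — and it independently drives the outcome. That makes it a confounder, so the causal comparison is within field drainage levels.
Within each level — well-drained: 13.9% vs 3.1%; imperfectly drained: 41.1% vs 22.5%; waterlogged: 80.6% vs 55.5% — Fungicide C is lower every time.

increases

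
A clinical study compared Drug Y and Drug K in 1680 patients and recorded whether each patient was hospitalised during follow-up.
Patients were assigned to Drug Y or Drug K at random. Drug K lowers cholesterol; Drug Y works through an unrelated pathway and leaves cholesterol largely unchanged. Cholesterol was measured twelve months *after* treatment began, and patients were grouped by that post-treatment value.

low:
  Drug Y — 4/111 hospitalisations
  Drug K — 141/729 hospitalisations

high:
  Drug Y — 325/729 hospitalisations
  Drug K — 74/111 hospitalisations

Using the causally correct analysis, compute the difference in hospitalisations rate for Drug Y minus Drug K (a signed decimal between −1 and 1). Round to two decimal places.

+0.14

Cholesterol lies on the pathway drug → cholesterol → outcome, so adjusting for it blocks the indirect effect. For the total causal effect of drug, use the unadjusted pooled rates.
The causal difference is the pooled difference: 0.392 − 0.256 = +0.136.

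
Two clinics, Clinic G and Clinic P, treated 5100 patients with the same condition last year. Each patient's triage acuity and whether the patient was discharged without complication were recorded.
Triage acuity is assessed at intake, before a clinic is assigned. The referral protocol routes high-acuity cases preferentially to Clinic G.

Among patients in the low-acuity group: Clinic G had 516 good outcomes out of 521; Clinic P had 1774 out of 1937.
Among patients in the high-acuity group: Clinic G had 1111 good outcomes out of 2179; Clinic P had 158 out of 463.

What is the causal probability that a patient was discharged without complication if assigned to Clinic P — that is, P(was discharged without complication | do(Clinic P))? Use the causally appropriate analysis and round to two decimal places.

0.62

Clinic G is higher inside every triage acuity stratum but Clinic P is higher in aggregate. Whether to stratify depends on how triage acuity relates to the clinic.
Since triage acuity is a pre-existing factor (not a product of the clinic) and it affects the outcome on its own, it is a confounder. The stratified rates, not the pooled rate, identify the causal effect.
Standardising Clinic P to the population triage acuity mix: 0.482·1774/1937 + 0.518·158/463 = 0.618.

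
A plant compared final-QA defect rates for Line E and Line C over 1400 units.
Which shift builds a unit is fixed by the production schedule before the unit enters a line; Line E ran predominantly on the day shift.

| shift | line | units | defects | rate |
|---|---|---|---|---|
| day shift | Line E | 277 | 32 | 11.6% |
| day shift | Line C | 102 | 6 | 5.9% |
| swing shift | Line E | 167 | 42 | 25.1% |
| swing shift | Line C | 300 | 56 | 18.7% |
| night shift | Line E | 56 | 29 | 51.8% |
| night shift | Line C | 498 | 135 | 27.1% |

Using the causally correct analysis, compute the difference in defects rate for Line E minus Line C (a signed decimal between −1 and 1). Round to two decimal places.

+0.13

The stratified and pooled comparisons disagree (Line C wins within each shift; Line E wins overall), so the answer turns on the causal role of shift.
Shift satisfies the back-door criterion: it is not a descendant of the line, and it blocks the spurious path from line to outcome. Adjusting for it (i.e., using the within-shift rates) gives the causal effect.
Adjusting over the population distribution of shift: 0.271·(0.116−0.059) + 0.334·(0.251−0.187) + 0.396·(0.518−0.271) = +0.135.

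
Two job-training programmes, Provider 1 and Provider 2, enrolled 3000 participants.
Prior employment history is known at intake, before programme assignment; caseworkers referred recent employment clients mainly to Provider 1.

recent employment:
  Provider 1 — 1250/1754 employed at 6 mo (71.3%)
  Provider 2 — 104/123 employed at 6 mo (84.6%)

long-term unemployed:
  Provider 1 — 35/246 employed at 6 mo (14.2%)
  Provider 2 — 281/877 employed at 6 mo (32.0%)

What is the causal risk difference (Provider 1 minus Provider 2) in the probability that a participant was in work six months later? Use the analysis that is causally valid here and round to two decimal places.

-0.15

The imbalance in prior employment history arose from how participants were allocated, not from anything the programme did; and prior employment history independently affects the outcome. The pooled gap is confounded — condition on prior employment history.
Adjusting over the population distribution of prior employment history: 0.626·(0.713−0.846) + 0.374·(0.142−0.320) = -0.150.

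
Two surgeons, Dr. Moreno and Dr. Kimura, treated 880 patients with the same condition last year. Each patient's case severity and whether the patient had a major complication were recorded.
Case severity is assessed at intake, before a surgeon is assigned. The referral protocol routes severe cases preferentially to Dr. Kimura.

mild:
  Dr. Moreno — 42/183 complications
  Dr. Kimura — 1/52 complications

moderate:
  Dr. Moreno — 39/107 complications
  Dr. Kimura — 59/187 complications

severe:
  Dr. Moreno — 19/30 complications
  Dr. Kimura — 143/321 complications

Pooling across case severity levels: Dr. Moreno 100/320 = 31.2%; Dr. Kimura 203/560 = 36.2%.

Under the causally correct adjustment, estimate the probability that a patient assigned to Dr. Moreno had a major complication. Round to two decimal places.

The case severity-specific comparison favours Dr. Kimura throughout, but the pooled figures favour Dr. Moreno. The question is whether to condition on case severity.
Nothing the surgeon does changes case severity; the imbalance is an allocation artefact. With case severity also predicting the outcome, the pooled figure is confounded, and the within-stratum comparison is the causal one.
Standardising Dr. Moreno to the population case severity mix: 0.267·42/183 + 0.334·39/107 + 0.399·19/30 = 0.436.

0.44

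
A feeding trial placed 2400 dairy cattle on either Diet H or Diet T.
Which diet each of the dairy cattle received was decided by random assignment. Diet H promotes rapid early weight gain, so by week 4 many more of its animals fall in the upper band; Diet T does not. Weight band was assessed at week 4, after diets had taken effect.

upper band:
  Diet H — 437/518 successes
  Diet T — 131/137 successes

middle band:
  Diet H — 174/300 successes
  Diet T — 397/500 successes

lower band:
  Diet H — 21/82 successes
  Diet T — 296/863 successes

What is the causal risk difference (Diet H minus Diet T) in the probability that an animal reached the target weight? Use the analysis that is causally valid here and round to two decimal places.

Stratifying would compare diets among dairy cattle the diets themselves sorted into week-4 weight band groups — a form of selection on an intermediate. The unconditioned pooled rates give the total causal effect.
The causal difference is the pooled difference: 0.702 − 0.549 = +0.153.

+0.15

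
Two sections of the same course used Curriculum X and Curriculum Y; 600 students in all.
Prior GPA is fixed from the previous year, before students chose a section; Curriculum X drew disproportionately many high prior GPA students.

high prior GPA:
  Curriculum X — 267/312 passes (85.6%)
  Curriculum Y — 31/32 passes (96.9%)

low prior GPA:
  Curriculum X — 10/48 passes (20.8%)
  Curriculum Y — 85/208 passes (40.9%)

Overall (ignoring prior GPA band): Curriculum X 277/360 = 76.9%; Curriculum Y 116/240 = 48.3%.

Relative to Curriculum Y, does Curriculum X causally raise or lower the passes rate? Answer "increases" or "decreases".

decreases

Prior GPA band is set before the teaching method has any effect — it is not caused by the teaching method — and it independently drives the outcome. That makes it a confounder, so the causal comparison is within prior GPA band levels.
Within each level — high prior GPA: 85.6% vs 96.9%; low prior GPA: 20.8% vs 40.9% — Curriculum Y is higher every time.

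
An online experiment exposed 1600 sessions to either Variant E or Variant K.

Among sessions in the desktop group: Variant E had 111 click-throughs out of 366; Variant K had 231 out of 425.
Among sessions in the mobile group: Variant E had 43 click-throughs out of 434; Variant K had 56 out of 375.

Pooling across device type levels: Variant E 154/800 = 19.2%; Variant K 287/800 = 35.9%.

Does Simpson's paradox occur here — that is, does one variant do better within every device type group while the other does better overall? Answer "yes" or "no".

Within each device type level (desktop 30.3% vs 54.4%; mobile 9.9% vs 14.9%), Variant K has the higher rate every time. Pooled: 19.2% vs 35.9% — Variant K has the higher rate overall. They agree.

no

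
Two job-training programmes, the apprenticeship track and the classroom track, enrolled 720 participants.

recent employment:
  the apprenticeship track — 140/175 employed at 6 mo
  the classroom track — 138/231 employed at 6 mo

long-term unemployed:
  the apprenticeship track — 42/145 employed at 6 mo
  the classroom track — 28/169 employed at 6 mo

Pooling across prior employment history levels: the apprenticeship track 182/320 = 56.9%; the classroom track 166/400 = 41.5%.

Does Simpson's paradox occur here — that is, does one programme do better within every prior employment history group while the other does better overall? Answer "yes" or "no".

no

Within each prior employment history level (recent employment 80.0% vs 59.7%; long-term unemployed 29.0% vs 16.6%), the apprenticeship track has the higher rate every time. Pooled: 56.9% vs 41.5% — the apprenticeship track has the higher rate overall. They agree.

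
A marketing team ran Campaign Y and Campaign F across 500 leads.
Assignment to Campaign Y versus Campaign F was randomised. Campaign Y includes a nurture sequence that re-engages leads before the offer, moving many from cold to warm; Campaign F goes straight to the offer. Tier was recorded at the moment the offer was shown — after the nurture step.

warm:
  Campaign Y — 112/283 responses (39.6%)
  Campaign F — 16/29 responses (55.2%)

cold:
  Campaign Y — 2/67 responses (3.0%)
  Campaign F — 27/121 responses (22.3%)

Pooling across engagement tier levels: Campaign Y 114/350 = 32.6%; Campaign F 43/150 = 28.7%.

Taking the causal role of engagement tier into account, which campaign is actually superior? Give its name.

Within every engagement tier level Campaign F has the higher rate, yet pooled Campaign Y does — Simpson's reversal.
Engagement tier lies on the pathway campaign → engagement tier → outcome, so adjusting for it blocks the indirect effect. For the total causal effect of campaign, use the unadjusted pooled rates.
Pooled: Campaign Y 32.6% vs Campaign F 28.7%; Campaign Y is higher overall.

Campaign Y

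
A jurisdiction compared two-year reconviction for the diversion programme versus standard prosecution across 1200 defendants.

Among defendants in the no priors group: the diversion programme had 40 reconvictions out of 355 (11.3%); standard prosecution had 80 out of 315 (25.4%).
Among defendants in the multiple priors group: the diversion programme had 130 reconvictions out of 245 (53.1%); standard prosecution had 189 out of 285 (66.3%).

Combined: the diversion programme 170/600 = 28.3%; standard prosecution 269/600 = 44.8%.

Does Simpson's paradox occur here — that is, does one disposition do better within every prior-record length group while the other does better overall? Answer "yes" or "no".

Within each prior-record length level (no priors 11.3% vs 25.4%; multiple priors 53.1% vs 66.3%), the diversion programme has the lower rate every time. Pooled: 28.3% vs 44.8% — the diversion programme has the lower rate overall. They agree.

no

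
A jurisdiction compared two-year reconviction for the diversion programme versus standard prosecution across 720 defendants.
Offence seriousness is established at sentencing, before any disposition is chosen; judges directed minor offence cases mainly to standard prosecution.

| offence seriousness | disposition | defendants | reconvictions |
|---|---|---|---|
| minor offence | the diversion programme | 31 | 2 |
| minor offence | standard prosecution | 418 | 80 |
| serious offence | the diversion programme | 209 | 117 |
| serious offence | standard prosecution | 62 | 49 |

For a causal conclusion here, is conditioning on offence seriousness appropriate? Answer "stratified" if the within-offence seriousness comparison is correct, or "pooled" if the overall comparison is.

stratified

The stratified and pooled comparisons disagree (the diversion programme wins within each offence seriousness; standard prosecution wins overall), so the answer turns on the causal role of offence seriousness.
The imbalance in offence seriousness arose from how defendants were allocated, not from anything the disposition did; and offence seriousness independently affects the outcome. The pooled gap is confounded — condition on offence seriousness.
Within each level — minor offence: 6.5% vs 19.1%; serious offence: 56.0% vs 79.0% — the diversion programme is lower every time.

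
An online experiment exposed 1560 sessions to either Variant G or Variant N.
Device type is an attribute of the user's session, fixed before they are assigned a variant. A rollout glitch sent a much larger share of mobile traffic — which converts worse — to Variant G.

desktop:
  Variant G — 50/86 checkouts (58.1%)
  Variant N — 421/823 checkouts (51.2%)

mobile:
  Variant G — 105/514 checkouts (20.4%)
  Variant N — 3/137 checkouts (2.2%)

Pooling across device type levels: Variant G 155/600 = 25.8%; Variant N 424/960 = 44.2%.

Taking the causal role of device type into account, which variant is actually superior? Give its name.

The device type-specific comparison favours Variant G throughout, but the pooled figures favour Variant N. The question is whether to condition on device type.
Device type is set before the variant has any effect — it is not caused by the variant — and it independently drives the outcome. That makes it a confounder, so the causal comparison is within device type levels.
Within each level — desktop: 58.1% vs 51.2%; mobile: 20.4% vs 2.2% — Variant G is higher every time.

Variant G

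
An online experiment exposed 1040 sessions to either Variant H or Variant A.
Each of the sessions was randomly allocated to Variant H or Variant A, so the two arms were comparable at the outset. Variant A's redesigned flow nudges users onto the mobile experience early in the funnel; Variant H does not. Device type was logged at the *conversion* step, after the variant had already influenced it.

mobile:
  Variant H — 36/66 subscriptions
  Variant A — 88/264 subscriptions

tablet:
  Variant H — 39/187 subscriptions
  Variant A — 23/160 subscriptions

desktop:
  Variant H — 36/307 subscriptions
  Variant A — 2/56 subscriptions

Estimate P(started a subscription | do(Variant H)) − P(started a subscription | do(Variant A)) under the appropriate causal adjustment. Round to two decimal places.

Within every device type level Variant H has the higher rate, yet pooled Variant A does — Simpson's reversal.
Stratifying would compare variants among sessions the variants themselves sorted into device type groups — a form of selection on an intermediate. The unconditioned pooled rates give the total causal effect.
The causal difference is the pooled difference: 0.198 − 0.235 = -0.037.

-0.04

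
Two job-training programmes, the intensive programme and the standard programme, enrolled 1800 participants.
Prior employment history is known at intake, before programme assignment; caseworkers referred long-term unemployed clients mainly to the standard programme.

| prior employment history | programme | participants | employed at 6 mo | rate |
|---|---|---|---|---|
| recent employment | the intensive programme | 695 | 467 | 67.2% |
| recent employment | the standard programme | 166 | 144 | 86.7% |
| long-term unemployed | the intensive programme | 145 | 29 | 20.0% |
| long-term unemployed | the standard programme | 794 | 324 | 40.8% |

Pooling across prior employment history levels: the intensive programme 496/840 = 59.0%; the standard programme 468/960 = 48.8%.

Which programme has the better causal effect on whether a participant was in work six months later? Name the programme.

the standard programme

Since prior employment history is a pre-existing factor (not a product of the programme) and it affects the outcome on its own, it is a confounder. The stratified rates, not the pooled rate, identify the causal effect.
Within each level — recent employment: 67.2% vs 86.7%; long-term unemployed: 20.0% vs 40.8% — the standard programme is higher every time.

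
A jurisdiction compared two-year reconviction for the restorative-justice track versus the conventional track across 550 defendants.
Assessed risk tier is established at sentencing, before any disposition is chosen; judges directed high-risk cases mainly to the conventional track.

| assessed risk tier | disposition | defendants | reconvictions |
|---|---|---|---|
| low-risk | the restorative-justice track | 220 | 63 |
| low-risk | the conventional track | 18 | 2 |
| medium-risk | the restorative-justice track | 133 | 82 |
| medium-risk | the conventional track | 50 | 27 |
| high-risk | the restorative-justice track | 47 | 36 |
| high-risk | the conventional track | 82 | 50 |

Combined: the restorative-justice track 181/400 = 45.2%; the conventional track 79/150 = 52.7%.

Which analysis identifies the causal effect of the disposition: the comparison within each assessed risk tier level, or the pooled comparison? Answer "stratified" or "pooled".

stratified

The imbalance in assessed risk tier arose from how defendants were allocated, not from anything the disposition did; and assessed risk tier independently affects the outcome. The pooled gap is confounded — condition on assessed risk tier.
Within each level — low-risk: 28.6% vs 11.1%; medium-risk: 61.7% vs 54.0%; high-risk: 76.6% vs 61.0% — the conventional track is lower every time.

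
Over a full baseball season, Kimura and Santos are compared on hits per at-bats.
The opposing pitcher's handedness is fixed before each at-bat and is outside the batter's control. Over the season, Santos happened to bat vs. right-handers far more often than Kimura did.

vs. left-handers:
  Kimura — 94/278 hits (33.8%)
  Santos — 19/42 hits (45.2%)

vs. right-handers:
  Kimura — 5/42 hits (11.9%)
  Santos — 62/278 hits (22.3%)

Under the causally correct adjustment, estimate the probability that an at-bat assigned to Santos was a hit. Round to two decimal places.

0.34

The imbalance in pitcher handedness arose from how at-bats were allocated, not from anything the player did; and pitcher handedness independently affects the outcome. The pooled gap is confounded — condition on pitcher handedness.
Standardising Santos to the population pitcher handedness mix: 0.500·19/42 + 0.500·62/278 = 0.338.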